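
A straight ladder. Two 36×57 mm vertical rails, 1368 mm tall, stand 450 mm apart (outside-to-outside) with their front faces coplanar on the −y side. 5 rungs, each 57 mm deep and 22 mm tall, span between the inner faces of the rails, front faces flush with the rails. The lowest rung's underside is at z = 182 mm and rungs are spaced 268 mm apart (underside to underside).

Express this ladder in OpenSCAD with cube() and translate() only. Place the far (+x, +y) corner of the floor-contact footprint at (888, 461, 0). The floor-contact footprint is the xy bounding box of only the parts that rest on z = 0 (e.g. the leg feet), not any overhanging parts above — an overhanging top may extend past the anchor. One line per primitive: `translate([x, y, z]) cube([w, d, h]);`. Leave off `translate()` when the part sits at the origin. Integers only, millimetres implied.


// rung span = 450 - 2*36 = 378
// rung[k] z = 182 + k*268
translate([438, 404, 0]) cube([36, 57, 1368]);
translate([852, 404, 0]) cube([36, 57, 1368]);
translate([474, 404, 182]) cube([378, 57, 22]);
translate([474, 404, 450]) cube([378, 57, 22]);
translate([474, 404, 718]) cube([378, 57, 22]);
translate([474, 404, 986]) cube([378, 57, 22]);
translate([474, 404, 1254]) cube([378, 57, 22]);


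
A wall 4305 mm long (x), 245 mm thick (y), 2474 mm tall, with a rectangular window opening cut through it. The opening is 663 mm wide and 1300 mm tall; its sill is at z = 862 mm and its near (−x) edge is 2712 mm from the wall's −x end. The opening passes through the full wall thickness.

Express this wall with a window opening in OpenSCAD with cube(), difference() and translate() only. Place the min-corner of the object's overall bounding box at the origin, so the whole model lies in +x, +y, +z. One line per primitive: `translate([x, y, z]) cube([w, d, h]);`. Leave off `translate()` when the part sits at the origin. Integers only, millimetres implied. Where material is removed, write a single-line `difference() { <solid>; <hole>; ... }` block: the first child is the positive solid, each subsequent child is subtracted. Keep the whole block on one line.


difference() { cube([4305, 245, 2474]); translate([2712, 0, 862]) cube([663, 245, 1300]); }


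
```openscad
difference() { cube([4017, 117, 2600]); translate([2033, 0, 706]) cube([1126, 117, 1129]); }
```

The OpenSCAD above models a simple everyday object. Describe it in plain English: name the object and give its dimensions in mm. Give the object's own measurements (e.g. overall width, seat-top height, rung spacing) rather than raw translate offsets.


A wall 4017 mm long (x), 117 mm thick (y), 2600 mm tall, with a rectangular window opening cut through it. The opening is 1126 mm wide and 1129 mm tall; its sill is at z = 706 mm and its near (−x) edge is 2033 mm from the wall's −x end. The opening passes through the full wall thickness.


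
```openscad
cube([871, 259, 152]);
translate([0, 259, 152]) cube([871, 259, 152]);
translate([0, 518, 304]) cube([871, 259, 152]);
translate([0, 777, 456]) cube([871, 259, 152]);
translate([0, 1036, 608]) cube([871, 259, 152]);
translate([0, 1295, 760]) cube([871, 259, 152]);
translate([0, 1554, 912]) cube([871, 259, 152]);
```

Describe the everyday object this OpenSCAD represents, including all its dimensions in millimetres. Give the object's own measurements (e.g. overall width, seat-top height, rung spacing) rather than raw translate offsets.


A straight staircase of 7 solid steps. Each step is 871 mm wide (x), 259 mm deep (y, the going) and 152 mm tall (the rise). The first step rests on the floor; each subsequent step sits one going further in +y and one rise higher in +z, directly behind and above the previous step with no overlap.


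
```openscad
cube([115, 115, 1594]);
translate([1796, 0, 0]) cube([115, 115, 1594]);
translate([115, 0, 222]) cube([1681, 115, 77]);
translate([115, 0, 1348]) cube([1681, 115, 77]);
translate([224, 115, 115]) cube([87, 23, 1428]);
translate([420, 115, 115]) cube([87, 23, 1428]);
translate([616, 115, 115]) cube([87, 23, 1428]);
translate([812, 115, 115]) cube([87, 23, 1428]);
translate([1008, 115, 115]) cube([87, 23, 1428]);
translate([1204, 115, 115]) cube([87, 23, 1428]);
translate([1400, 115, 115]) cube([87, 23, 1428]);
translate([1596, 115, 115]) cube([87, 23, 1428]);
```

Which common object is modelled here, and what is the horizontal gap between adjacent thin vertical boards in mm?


A fence section. The picket gap is 109 mm.

Two posts, two rails, 8 pickets — a fence section. Span 1681 mm holds 8 pickets of 87 mm with 9 equal gaps: ⌊(1681 − 8·87) / 9⌋ = 109 mm.


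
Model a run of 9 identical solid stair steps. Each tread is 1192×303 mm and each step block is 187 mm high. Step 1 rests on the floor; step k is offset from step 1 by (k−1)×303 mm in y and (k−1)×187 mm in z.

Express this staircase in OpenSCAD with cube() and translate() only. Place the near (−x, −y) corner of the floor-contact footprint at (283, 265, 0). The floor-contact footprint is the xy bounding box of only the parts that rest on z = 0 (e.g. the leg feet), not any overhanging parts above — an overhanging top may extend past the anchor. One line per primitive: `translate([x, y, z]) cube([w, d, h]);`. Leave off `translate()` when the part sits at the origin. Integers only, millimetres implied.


translate([283, 265, 0]) cube([1192, 303, 187]);
translate([283, 568, 187]) cube([1192, 303, 187]);
translate([283, 871, 374]) cube([1192, 303, 187]);
translate([283, 1174, 561]) cube([1192, 303, 187]);
translate([283, 1477, 748]) cube([1192, 303, 187]);
translate([283, 1780, 935]) cube([1192, 303, 187]);
translate([283, 2083, 1122]) cube([1192, 303, 187]);
translate([283, 2386, 1309]) cube([1192, 303, 187]);
translate([283, 2689, 1496]) cube([1192, 303, 187]);


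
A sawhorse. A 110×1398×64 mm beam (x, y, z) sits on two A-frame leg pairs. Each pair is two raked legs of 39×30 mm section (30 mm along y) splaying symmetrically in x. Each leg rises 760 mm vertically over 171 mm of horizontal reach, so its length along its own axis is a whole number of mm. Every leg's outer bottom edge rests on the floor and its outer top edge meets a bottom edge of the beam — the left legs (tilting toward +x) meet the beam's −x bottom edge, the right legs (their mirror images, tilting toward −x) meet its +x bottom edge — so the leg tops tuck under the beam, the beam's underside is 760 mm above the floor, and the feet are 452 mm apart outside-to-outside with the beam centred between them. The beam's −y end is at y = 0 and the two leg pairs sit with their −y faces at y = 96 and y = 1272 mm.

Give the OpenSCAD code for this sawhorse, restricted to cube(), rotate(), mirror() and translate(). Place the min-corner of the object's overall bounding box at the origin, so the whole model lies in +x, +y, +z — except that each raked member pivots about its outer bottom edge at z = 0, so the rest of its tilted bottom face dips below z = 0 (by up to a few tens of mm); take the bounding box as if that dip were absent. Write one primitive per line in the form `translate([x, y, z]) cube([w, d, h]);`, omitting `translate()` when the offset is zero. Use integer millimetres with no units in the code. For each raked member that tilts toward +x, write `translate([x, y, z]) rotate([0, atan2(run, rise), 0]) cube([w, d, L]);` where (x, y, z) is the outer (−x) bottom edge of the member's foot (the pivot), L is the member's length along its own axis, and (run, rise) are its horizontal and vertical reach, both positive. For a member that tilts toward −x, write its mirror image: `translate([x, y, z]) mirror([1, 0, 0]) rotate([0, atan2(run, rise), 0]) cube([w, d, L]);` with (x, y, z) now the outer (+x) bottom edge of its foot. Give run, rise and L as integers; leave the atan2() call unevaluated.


translate([171, 0, 760]) cube([110, 1398, 64]);
translate([0, 96, 0]) rotate([0, atan2(171, 760), 0]) cube([39, 30, 779]);
translate([452, 96, 0]) mirror([1, 0, 0]) rotate([0, atan2(171, 760), 0]) cube([39, 30, 779]);
translate([0, 1272, 0]) rotate([0, atan2(171, 760), 0]) cube([39, 30, 779]);
translate([452, 1272, 0]) mirror([1, 0, 0]) rotate([0, atan2(171, 760), 0]) cube([39, 30, 779]);


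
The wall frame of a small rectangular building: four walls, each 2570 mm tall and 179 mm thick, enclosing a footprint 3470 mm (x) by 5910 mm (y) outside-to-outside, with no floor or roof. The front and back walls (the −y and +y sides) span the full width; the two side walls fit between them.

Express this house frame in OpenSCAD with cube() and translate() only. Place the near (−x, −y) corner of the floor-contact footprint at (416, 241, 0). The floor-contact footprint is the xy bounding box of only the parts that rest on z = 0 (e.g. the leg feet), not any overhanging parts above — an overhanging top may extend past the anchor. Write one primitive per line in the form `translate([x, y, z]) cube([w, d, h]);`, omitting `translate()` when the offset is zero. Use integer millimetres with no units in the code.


translate([416, 241, 0]) cube([3470, 179, 2570]);
translate([416, 5972, 0]) cube([3470, 179, 2570]);
translate([416, 420, 0]) cube([179, 5552, 2570]);
translate([3707, 420, 0]) cube([179, 5552, 2570]);


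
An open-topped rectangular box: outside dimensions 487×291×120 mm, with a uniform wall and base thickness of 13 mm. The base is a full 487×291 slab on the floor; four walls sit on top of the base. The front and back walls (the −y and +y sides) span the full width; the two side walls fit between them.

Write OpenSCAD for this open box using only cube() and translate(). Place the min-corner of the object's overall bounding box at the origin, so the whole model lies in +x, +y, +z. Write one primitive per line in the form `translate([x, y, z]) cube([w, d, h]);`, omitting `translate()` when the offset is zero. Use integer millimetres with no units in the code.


cube([487, 291, 13]);
translate([0, 0, 13]) cube([487, 13, 107]);
translate([0, 278, 13]) cube([487, 13, 107]);
translate([0, 13, 13]) cube([13, 265, 107]);
translate([474, 13, 13]) cube([13, 265, 107]);


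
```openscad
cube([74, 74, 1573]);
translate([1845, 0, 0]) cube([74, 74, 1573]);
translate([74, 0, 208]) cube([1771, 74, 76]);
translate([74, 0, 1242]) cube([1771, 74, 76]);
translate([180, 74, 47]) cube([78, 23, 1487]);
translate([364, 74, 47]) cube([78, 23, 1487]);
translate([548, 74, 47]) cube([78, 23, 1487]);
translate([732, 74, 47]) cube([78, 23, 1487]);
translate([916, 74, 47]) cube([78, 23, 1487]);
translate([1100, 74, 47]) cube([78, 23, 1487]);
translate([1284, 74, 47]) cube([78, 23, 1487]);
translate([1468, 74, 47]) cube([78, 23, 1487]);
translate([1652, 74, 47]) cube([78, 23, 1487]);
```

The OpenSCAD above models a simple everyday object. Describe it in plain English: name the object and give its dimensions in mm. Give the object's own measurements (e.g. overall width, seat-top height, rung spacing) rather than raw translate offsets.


A fence section. Two 74×74 mm posts, 1573 mm tall, stand on the floor with a clear span of 1771 mm between their inner faces. Two horizontal rails of 74×76 mm section span the gap between the posts with their undersides at z = 208 mm and z = 1242 mm, flush with the posts' −y face. 9 pickets, each 78 mm wide, 23 mm thick and 1487 mm tall, are fixed to the +y face of the rails with their bottoms at z = 47 mm, spaced across the span with a 106 mm gap after the −x post and between neighbouring pickets, with 115 mm left before the +x post.


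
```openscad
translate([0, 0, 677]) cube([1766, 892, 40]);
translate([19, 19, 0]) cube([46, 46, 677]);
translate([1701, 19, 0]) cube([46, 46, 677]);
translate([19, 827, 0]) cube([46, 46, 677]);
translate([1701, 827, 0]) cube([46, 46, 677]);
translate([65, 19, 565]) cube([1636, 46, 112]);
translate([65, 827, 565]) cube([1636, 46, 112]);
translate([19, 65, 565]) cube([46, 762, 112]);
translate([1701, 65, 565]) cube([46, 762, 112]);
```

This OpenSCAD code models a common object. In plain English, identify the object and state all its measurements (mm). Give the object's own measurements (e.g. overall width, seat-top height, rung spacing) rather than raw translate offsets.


A rectangular dining table. The top is 1766×892×40 mm with its upper surface at z = 717 mm. It stands on four 46×46 mm square legs, each inset 19 mm from the nearest pair of top edges, running from the floor to the underside of the top. Four apron rails, 46 mm thick and 112 mm tall, run between adjacent legs with their top edges flush with the underside of the top and their outer faces flush with the legs' outer faces.


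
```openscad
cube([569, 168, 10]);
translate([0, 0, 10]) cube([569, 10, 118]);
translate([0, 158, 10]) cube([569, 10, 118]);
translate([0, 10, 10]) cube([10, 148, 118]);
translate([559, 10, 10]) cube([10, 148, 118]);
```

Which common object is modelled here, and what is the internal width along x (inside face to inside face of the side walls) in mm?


An open box. The internal width is 549 mm.

A 569×168 base slab with four walls standing on it — an open box. The base is 569 mm wide and the walls are 10 mm thick, so the internal width is 569 − 2 × 10 = 549 mm.


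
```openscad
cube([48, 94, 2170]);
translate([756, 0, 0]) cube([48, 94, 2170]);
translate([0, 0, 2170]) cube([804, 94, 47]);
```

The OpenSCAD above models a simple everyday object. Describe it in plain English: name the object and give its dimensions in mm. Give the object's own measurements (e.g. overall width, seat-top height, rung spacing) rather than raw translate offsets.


A door frame. The clear opening is 708 mm wide and 2170 mm high. Two 48 mm wide jambs, 94 mm deep, stand either side of the opening from the floor to the top of the opening. A 47 mm thick head sits across the top of both jambs, spanning the full outside width of the frame.


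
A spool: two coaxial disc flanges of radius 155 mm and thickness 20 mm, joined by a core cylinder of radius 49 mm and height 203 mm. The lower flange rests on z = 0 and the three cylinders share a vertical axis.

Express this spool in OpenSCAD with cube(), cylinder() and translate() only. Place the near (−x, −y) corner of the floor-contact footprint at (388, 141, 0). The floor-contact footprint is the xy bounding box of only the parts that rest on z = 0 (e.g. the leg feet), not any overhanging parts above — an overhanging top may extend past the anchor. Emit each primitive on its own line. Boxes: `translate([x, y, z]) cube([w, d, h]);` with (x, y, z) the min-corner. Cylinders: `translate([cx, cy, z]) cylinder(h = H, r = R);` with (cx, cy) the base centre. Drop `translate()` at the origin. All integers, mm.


translate([543, 296, 0]) cylinder(h = 20, r = 155);
translate([543, 296, 20]) cylinder(h = 203, r = 49);
translate([543, 296, 223]) cylinder(h = 20, r = 155);


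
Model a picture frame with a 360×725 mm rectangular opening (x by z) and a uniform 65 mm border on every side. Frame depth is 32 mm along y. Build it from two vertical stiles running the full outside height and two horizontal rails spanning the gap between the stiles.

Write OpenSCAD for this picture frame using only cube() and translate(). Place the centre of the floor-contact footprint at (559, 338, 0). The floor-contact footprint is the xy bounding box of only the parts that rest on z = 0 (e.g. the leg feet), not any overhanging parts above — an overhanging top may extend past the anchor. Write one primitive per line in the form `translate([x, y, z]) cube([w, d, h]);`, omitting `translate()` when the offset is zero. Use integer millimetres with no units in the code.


translate([314, 322, 0]) cube([65, 32, 855]);
translate([739, 322, 0]) cube([65, 32, 855]);
translate([379, 322, 0]) cube([360, 32, 65]);
translate([379, 322, 790]) cube([360, 32, 65]);


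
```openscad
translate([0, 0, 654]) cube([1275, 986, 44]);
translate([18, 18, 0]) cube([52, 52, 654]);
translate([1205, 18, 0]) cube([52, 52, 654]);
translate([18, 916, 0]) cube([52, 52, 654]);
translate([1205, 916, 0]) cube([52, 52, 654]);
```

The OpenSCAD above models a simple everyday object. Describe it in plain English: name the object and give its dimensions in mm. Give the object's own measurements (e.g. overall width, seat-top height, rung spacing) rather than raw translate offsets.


A rectangular dining table. The top is 1275×986×44 mm with its upper surface at z = 698 mm. It stands on four 52×52 mm square legs, each inset 18 mm from the nearest pair of top edges, running from the floor to the underside of the top.


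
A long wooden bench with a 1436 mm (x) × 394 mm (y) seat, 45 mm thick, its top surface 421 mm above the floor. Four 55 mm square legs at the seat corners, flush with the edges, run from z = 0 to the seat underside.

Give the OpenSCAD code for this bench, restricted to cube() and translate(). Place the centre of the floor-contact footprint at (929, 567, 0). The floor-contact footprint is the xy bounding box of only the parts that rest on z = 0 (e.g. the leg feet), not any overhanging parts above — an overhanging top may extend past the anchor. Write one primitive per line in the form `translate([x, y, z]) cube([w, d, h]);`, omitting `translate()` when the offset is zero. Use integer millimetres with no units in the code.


translate([211, 370, 376]) cube([1436, 394, 45]);
translate([211, 370, 0]) cube([55, 55, 376]);
translate([211, 709, 0]) cube([55, 55, 376]);
translate([1592, 370, 0]) cube([55, 55, 376]);
translate([1592, 709, 0]) cube([55, 55, 376]);


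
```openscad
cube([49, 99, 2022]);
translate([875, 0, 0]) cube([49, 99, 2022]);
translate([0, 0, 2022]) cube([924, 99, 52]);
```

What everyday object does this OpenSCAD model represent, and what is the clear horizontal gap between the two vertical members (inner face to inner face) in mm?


A door frame. The clear opening width is 826 mm.

Two 2022 mm tall posts with a header on top — a door frame. The left jamb is 49 mm wide at x = 0; the right jamb starts at x = 875. The clear opening is 875 − 49 = 826 mm.


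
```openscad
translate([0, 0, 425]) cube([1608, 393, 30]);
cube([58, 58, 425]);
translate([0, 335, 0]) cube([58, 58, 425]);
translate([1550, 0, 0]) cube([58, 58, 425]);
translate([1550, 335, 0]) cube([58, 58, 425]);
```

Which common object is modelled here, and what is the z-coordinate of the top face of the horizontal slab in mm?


A bench. The seat-top height is 455 mm.

A long slab on four corner posts — a bench. The slab sits at z = 425 with thickness 30, so the top is 425 + 30 = 455 mm.


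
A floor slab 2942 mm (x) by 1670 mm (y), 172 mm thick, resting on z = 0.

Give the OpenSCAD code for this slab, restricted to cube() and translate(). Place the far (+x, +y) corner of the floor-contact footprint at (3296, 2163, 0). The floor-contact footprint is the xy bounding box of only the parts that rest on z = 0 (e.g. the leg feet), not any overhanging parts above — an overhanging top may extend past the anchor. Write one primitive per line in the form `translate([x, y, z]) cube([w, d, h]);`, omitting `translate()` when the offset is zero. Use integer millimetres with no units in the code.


translate([354, 493, 0]) cube([2942, 1670, 172]);


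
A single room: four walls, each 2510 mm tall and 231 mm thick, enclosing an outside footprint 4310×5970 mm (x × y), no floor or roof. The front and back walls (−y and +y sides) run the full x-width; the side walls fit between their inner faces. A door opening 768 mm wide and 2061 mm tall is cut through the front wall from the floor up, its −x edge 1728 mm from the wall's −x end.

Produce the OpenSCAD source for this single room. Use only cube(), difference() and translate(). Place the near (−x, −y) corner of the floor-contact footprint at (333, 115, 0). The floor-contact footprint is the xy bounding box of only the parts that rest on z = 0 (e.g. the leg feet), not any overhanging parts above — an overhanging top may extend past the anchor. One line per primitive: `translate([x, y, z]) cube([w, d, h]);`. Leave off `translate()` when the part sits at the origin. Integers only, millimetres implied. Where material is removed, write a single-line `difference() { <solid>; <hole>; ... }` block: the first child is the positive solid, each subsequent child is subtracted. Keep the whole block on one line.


difference() { translate([333, 115, 0]) cube([4310, 231, 2510]); translate([2061, 115, 0]) cube([768, 231, 2061]); }
translate([333, 5854, 0]) cube([4310, 231, 2510]);
translate([333, 346, 0]) cube([231, 5508, 2510]);
translate([4412, 346, 0]) cube([231, 5508, 2510]);


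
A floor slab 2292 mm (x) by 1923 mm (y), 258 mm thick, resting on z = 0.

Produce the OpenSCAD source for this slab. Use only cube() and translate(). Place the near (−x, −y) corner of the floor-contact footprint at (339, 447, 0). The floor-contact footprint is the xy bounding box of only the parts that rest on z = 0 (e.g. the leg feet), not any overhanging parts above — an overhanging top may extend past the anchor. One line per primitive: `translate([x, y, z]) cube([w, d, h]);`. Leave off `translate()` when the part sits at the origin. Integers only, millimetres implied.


translate([339, 447, 0]) cube([2292, 1923, 258]);


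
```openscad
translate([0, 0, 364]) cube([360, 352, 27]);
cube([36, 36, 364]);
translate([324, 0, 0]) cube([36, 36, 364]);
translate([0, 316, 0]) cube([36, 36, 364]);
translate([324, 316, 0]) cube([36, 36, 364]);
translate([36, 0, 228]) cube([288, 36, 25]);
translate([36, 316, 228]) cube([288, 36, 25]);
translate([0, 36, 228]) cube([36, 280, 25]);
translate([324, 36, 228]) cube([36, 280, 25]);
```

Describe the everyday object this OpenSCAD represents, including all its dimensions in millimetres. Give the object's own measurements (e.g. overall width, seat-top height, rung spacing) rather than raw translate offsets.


A simple wooden stool: a rectangular seat 360 mm (x) by 352 mm (y), 27 mm thick, top face at z = 391 mm, on four square legs, each 36×36 mm in cross-section. The legs rest on z = 0, each flush with a corner of the seat. Four stretchers, 36 mm wide and 25 mm tall, connect adjacent legs with their undersides at z = 228 mm, each running between the inner faces of the legs it joins and aligned with the legs' outer faces on the other axis.


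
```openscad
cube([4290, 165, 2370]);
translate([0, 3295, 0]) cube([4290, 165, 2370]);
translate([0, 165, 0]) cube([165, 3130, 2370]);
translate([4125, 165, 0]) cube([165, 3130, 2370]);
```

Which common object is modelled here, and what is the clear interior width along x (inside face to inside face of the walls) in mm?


A house (or room) frame. The interior width is 3960 mm.

Four 2370 mm walls enclosing a rectangle with no floor or roof — a room or house frame. Outside width is 4290 mm and wall thickness is 165 mm, so the interior width is 4290 − 2 × 165 = 3960 mm.


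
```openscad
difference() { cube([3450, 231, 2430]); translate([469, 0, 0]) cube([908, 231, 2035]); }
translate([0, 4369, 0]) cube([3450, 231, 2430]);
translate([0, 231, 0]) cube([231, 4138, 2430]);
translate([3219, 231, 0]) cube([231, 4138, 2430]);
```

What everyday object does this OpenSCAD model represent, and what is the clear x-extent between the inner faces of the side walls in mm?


A single room. The interior width is 2988 mm.

Four walls enclosing a rectangle with a door in the front wall — a room. Outside width 3450 minus two 231 mm walls gives 2988 mm.


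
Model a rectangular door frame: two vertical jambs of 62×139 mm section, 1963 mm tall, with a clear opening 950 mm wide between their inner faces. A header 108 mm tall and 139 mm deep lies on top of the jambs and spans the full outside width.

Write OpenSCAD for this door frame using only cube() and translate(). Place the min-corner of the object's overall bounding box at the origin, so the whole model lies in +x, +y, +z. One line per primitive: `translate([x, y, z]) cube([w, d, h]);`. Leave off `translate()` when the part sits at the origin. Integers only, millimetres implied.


cube([62, 139, 1963]);
translate([1012, 0, 0]) cube([62, 139, 1963]);
translate([0, 0, 1963]) cube([1074, 139, 108]);


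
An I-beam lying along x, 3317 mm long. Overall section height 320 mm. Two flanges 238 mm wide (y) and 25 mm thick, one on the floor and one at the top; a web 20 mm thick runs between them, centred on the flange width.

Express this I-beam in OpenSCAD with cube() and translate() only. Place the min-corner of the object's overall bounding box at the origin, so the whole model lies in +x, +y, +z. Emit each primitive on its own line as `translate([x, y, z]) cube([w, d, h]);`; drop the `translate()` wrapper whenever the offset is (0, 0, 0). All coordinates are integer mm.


cube([3317, 238, 25]);
translate([0, 109, 25]) cube([3317, 20, 270]);
translate([0, 0, 295]) cube([3317, 238, 25]);


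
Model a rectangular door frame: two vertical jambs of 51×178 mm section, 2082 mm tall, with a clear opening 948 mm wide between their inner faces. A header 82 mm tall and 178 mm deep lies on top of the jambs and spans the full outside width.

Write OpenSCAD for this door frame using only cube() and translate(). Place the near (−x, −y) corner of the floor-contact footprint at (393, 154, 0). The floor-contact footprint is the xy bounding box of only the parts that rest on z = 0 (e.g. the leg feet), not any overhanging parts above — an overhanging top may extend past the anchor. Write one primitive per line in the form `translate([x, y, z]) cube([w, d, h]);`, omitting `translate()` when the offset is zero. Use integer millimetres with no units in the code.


translate([393, 154, 0]) cube([51, 178, 2082]);
translate([1392, 154, 0]) cube([51, 178, 2082]);
translate([393, 154, 2082]) cube([1050, 178, 82]);


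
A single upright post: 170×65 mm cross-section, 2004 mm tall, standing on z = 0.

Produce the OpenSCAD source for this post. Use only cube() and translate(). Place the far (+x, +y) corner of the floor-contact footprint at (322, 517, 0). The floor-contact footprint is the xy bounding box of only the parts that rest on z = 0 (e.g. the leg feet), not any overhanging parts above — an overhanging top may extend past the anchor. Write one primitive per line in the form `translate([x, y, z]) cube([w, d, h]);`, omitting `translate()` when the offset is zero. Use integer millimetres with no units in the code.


translate([152, 452, 0]) cube([170, 65, 2004]);


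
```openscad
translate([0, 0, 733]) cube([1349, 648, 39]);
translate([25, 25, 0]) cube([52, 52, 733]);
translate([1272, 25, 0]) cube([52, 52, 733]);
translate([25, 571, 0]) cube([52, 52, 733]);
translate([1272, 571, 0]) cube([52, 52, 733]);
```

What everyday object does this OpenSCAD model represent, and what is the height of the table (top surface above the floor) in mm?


A table. The table height is 772 mm.

A 1349×648×39 slab sits at z = 733 on four 52 mm square posts — a table. The top surface is at 733 + 39 = 772 mm.


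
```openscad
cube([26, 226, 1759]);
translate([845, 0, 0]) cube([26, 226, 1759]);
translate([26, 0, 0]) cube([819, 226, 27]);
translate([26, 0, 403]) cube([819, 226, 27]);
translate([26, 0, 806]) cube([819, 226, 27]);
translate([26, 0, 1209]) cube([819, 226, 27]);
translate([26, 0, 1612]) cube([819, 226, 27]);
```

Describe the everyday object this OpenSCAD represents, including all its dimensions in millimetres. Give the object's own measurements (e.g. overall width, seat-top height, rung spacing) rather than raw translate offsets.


An open bookshelf. Two side panels, each 26 mm thick, 226 mm deep and 1759 mm tall, stand 871 mm apart (outside-to-outside). Between them sit 5 shelves, each 27 mm thick and 226 mm deep, spanning the full gap between the sides. The bottom shelf rests on the floor (its underside at z = 0) and the clear gap between one shelf's top and the next shelf's underside is 376 mm.


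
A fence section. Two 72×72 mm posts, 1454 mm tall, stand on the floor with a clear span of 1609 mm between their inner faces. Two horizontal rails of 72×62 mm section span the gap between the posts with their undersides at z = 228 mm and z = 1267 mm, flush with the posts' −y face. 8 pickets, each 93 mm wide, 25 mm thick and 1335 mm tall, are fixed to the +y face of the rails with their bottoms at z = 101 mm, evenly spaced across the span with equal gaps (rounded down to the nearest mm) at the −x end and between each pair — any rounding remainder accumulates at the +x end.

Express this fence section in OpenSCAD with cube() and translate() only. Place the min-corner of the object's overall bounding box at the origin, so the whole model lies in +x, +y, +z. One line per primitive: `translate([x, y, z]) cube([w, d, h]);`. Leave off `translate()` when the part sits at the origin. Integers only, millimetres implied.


cube([72, 72, 1454]);
translate([1681, 0, 0]) cube([72, 72, 1454]);
translate([72, 0, 228]) cube([1609, 72, 62]);
translate([72, 0, 1267]) cube([1609, 72, 62]);
translate([168, 72, 101]) cube([93, 25, 1335]);
translate([357, 72, 101]) cube([93, 25, 1335]);
translate([546, 72, 101]) cube([93, 25, 1335]);
translate([735, 72, 101]) cube([93, 25, 1335]);
translate([924, 72, 101]) cube([93, 25, 1335]);
translate([1113, 72, 101]) cube([93, 25, 1335]);
translate([1302, 72, 101]) cube([93, 25, 1335]);
translate([1491, 72, 101]) cube([93, 25, 1335]);


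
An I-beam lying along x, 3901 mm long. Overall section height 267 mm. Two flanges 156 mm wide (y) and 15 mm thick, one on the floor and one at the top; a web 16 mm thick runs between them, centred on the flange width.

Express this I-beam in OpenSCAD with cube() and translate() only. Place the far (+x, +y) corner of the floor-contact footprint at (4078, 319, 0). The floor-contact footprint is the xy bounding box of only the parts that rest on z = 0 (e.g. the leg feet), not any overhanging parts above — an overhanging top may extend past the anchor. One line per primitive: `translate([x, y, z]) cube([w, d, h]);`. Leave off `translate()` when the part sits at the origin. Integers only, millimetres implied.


translate([177, 163, 0]) cube([3901, 156, 15]);
translate([177, 233, 15]) cube([3901, 16, 237]);
translate([177, 163, 252]) cube([3901, 156, 15]);


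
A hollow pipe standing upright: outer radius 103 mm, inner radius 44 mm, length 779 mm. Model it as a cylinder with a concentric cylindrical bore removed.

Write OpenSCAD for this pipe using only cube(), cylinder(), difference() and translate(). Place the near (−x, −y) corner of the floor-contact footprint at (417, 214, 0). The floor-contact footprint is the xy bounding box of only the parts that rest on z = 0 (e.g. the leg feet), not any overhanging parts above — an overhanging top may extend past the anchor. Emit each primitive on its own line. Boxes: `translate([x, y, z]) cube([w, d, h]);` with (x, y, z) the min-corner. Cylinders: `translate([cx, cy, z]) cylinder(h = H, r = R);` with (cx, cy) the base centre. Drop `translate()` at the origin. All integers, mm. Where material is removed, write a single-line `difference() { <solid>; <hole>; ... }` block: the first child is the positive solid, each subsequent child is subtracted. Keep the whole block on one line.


difference() { translate([520, 317, 0]) cylinder(h = 779, r = 103); translate([520, 317, 0]) cylinder(h = 779, r = 44); }


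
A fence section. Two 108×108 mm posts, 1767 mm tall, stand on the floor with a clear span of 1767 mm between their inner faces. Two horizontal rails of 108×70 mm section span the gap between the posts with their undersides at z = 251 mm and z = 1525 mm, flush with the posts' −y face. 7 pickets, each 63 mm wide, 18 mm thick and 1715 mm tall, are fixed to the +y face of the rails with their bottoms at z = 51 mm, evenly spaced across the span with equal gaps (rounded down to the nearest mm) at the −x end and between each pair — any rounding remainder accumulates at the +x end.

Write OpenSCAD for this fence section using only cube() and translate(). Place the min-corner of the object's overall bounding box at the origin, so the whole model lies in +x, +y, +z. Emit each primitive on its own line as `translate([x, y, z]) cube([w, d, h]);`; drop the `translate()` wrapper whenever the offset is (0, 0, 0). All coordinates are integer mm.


cube([108, 108, 1767]);
translate([1875, 0, 0]) cube([108, 108, 1767]);
translate([108, 0, 251]) cube([1767, 108, 70]);
translate([108, 0, 1525]) cube([1767, 108, 70]);
translate([273, 108, 51]) cube([63, 18, 1715]);
translate([501, 108, 51]) cube([63, 18, 1715]);
translate([729, 108, 51]) cube([63, 18, 1715]);
translate([957, 108, 51]) cube([63, 18, 1715]);
translate([1185, 108, 51]) cube([63, 18, 1715]);
translate([1413, 108, 51]) cube([63, 18, 1715]);
translate([1641, 108, 51]) cube([63, 18, 1715]);


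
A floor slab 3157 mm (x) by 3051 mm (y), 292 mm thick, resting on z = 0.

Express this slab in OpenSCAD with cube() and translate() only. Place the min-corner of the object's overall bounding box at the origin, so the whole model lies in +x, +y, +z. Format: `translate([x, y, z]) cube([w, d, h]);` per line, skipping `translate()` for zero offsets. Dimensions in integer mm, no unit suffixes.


cube([3157, 3051, 292]);


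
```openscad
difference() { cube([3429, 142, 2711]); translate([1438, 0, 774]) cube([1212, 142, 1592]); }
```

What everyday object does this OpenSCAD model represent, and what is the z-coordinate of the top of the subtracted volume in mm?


A wall with a window opening. The window head height is 2366 mm.

A wall with a rectangular opening subtracted — a window. Sill at z = 774, opening 1592 mm tall, so the head is at 774 + 1592 = 2366 mm.


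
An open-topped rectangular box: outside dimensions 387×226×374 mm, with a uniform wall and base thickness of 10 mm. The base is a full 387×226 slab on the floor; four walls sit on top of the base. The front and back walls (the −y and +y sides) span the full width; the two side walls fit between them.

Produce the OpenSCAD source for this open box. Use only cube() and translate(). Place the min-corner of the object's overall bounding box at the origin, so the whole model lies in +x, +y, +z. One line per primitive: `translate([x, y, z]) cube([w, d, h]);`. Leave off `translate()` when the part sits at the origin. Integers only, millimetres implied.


cube([387, 226, 10]);
translate([0, 0, 10]) cube([387, 10, 364]);
translate([0, 216, 10]) cube([387, 10, 364]);
translate([0, 10, 10]) cube([10, 206, 364]);
translate([377, 10, 10]) cube([10, 206, 364]);


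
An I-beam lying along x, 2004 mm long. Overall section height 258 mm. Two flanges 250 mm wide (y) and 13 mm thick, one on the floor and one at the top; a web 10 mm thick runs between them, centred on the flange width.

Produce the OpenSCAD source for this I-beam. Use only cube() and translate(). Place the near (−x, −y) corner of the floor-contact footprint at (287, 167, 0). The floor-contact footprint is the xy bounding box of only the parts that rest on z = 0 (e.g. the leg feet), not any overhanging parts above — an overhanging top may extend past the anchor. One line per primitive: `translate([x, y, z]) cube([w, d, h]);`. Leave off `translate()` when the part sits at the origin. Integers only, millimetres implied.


translate([287, 167, 0]) cube([2004, 250, 13]);
translate([287, 287, 13]) cube([2004, 10, 232]);
translate([287, 167, 245]) cube([2004, 250, 13]);


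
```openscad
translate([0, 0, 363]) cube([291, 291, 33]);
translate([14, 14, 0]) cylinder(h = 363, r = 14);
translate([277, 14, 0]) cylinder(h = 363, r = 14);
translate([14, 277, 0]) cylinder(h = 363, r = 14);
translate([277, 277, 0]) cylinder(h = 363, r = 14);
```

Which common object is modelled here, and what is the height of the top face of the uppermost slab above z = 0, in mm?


A stool. The seat height is 396 mm.

A 291×291×33 slab at z = 363 on four corner cylinders — a stool. The seat top is 363 + 33 = 396 mm.


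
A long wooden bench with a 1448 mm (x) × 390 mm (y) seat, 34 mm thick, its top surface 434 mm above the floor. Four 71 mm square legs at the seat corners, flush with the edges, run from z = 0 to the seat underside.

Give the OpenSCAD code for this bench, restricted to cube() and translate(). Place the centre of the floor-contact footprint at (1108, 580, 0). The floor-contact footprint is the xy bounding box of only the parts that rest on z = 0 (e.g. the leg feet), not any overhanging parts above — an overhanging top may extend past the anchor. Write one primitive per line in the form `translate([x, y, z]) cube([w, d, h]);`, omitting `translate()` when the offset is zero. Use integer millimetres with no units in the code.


// leg_h = 434 − 34 = 400
translate([384, 385, 400]) cube([1448, 390, 34]);
translate([384, 385, 0]) cube([71, 71, 400]);
translate([384, 704, 0]) cube([71, 71, 400]);
translate([1761, 385, 0]) cube([71, 71, 400]);
translate([1761, 704, 0]) cube([71, 71, 400]);


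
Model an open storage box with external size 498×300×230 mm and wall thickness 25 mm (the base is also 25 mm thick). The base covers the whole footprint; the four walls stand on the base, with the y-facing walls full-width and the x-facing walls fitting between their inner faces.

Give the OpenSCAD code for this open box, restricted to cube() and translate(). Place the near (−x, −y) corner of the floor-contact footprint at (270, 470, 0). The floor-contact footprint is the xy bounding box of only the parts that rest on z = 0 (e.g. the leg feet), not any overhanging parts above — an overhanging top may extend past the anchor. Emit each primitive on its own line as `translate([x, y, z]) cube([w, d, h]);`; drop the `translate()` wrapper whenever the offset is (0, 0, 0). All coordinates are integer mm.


translate([270, 470, 0]) cube([498, 300, 25]);
translate([270, 470, 25]) cube([498, 25, 205]);
translate([270, 745, 25]) cube([498, 25, 205]);
translate([270, 495, 25]) cube([25, 250, 205]);
translate([743, 495, 25]) cube([25, 250, 205]);


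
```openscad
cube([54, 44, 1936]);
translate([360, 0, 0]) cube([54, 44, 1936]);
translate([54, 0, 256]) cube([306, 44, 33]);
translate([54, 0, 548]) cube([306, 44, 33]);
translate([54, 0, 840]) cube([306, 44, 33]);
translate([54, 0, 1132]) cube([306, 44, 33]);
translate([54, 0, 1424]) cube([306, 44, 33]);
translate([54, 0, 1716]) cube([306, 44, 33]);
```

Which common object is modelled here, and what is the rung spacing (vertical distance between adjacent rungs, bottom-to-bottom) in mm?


A ladder. The rung spacing is 292 mm.

Two tall 54×44 posts with 6 short bars between them — a ladder. Adjacent rungs sit at z = 256 and z = 548, so the spacing is 548 − 256 = 292 mm.


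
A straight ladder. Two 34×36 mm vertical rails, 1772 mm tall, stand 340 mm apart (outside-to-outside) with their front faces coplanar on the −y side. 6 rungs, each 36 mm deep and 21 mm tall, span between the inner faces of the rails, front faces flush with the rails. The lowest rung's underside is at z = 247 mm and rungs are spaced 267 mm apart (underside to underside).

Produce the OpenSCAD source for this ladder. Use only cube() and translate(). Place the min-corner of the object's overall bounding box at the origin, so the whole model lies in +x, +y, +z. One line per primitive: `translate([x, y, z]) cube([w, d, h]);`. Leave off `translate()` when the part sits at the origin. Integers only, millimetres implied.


// rung span = 340 - 2*34 = 272
// rung[k] z = 247 + k*267
cube([34, 36, 1772]);
translate([306, 0, 0]) cube([34, 36, 1772]);
translate([34, 0, 247]) cube([272, 36, 21]);
translate([34, 0, 514]) cube([272, 36, 21]);
translate([34, 0, 781]) cube([272, 36, 21]);
translate([34, 0, 1048]) cube([272, 36, 21]);
translate([34, 0, 1315]) cube([272, 36, 21]);
translate([34, 0, 1582]) cube([272, 36, 21]);


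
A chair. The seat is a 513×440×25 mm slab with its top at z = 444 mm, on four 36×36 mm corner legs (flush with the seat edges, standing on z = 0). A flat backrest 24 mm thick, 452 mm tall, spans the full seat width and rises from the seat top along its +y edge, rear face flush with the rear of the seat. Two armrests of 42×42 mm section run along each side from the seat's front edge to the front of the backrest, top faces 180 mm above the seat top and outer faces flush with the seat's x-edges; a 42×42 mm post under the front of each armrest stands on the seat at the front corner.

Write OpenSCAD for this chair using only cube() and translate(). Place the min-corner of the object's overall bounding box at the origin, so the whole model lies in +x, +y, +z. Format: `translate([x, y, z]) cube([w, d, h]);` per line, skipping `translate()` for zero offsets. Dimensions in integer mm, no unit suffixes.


translate([0, 0, 419]) cube([513, 440, 25]);
cube([36, 36, 419]);
translate([477, 0, 0]) cube([36, 36, 419]);
translate([0, 404, 0]) cube([36, 36, 419]);
translate([477, 404, 0]) cube([36, 36, 419]);
translate([0, 416, 444]) cube([513, 24, 452]);
translate([0, 0, 582]) cube([42, 416, 42]);
translate([471, 0, 582]) cube([42, 416, 42]);
translate([0, 0, 444]) cube([42, 42, 138]);
translate([471, 0, 444]) cube([42, 42, 138]);
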